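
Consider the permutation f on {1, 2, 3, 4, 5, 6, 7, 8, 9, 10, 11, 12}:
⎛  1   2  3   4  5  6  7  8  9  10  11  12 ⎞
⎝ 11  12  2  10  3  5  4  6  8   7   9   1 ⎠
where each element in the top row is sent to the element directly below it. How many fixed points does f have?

No element satisfies f(x) = x, so there are 0 fixed points.

0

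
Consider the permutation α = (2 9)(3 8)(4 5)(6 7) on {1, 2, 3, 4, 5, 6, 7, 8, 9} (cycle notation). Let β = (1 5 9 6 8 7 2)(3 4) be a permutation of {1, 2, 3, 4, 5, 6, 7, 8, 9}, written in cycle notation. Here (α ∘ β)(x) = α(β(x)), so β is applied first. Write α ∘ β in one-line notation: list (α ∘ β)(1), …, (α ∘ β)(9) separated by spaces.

4 1 5 8 2 3 9 6 7

(α ∘ β)(x) = α(β(x)). Computing each image: α(β(1)) = α(5) = 4, α(β(2)) = α(1) = 1, α(β(3)) = α(4) = 5, α(β(4)) = α(3) = 8, α(β(5)) = α(9) = 2, α(β(6)) = α(8) = 3, α(β(7)) = α(2) = 9, α(β(8)) = α(7) = 6, α(β(9)) = α(6) = 7.
Hence α ∘ β = [4 1 5 8 2 3 9 6 7].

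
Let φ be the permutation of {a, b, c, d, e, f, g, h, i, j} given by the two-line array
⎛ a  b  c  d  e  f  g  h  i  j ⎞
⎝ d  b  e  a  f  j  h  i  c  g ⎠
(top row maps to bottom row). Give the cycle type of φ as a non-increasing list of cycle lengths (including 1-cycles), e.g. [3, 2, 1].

[7, 2, 1]

The disjoint cycles are (a, d)(b)(c, e, f, j, g, h, i), with lengths 7, 2, 1 in non-increasing order.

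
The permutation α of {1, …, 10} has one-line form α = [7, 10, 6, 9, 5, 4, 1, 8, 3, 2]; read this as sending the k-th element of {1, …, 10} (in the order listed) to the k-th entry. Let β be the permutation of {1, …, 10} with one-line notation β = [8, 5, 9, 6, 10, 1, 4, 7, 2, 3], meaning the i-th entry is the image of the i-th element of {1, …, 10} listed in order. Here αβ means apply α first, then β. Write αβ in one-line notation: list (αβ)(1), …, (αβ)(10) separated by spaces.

4 3 1 2 10 6 8 7 9 5

(αβ)(x) = β(α(x)). Computing each image: β(α(1)) = β(7) = 4, β(α(2)) = β(10) = 3, β(α(3)) = β(6) = 1, β(α(4)) = β(9) = 2, β(α(5)) = β(5) = 10, β(α(6)) = β(4) = 6, β(α(7)) = β(1) = 8, β(α(8)) = β(8) = 7, β(α(9)) = β(3) = 9, β(α(10)) = β(2) = 5.
Hence αβ = [4 3 1 2 10 6 8 7 9 5].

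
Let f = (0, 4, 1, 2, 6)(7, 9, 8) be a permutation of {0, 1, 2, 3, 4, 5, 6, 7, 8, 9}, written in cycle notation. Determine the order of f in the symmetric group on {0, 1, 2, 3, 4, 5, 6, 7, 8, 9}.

The cycle type of f is (5, 3, 1, 1).
The order is lcm(5, 3) = 15.

15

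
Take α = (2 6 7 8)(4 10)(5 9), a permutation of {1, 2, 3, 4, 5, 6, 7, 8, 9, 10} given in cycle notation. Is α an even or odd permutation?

odd

The cycle lengths are 4, 2, 2, 1, 1.
A cycle of length ℓ contributes ℓ−1 transpositions, so α is a product of 3 + 1 + 1 = 5 transpositions — odd.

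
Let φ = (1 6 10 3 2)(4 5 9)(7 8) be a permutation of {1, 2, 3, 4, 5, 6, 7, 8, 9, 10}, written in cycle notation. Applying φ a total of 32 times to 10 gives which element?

2

10 lies in the 5-cycle (1 6 10 3 2).
Since the cycle has length 5, φ^32 acts on it the same as φ^2 (32 mod 5 = 2).
Stepping 2 places around the cycle: 10 → 3 → 2.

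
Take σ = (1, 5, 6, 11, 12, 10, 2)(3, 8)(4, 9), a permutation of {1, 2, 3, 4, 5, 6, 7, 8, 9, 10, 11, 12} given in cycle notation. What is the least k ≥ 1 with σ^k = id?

14

The cycle type of σ is (7, 2, 2, 1).
The order of σ is the least common multiple of its cycle lengths: lcm(7, 2, 2) = 14.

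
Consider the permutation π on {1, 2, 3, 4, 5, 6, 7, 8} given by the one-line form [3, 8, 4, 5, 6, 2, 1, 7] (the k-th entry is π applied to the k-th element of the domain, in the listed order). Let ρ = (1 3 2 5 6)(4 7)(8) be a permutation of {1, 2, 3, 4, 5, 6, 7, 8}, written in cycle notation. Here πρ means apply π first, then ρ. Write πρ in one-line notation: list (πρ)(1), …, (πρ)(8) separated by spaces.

Chase each element through π then ρ: 1 → 3 → 2; 2 → 8 → 8; 3 → 4 → 7; 4 → 5 → 6; 5 → 6 → 1; 6 → 2 → 5; 7 → 1 → 3; 8 → 7 → 4.
Collecting the images, πρ = [2 8 7 6 1 5 3 4].

2 8 7 6 1 5 3 4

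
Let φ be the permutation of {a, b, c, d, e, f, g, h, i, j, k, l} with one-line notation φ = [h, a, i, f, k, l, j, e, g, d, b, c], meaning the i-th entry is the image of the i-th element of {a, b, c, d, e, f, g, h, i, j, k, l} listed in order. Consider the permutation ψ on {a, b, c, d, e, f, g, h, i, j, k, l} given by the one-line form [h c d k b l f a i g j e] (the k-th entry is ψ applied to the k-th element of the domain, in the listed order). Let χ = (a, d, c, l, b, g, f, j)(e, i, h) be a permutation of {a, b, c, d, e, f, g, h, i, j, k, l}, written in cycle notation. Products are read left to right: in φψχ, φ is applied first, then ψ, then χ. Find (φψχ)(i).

(φψχ)(i) = χ(ψ(φ(i))). φ(i) = g, then ψ(g) = f, then χ(f) = j, so the result is j.

j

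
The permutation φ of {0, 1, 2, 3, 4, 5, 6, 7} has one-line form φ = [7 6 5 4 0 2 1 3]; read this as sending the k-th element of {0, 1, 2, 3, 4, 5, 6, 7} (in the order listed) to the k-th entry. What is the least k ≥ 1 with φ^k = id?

4

The disjoint-cycle form of φ has cycle lengths 4, 2, 2.
The order is lcm(4, 2, 2) = 4.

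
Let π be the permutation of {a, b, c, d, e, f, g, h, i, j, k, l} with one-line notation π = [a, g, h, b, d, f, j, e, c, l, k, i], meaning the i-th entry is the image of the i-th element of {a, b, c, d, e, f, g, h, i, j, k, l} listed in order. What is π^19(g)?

Tracing g → j → … returns to g after 9 steps, so g lies in a 9-cycle (b g j l i c h e d).
Since the cycle has length 9, π^19 acts on it the same as π^1 (19 mod 9 = 1).
Stepping 1 place around the cycle: g → j.

j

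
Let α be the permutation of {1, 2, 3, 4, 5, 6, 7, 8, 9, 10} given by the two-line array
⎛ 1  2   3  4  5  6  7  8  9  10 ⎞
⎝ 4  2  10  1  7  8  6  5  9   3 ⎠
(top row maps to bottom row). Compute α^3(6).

7

Tracing 6 → 8 → … returns to 6 after 4 steps, so 6 lies in a 4-cycle (5 7 6 8).
Advancing 3 steps from 6: 6 → 8 → 5 → 7.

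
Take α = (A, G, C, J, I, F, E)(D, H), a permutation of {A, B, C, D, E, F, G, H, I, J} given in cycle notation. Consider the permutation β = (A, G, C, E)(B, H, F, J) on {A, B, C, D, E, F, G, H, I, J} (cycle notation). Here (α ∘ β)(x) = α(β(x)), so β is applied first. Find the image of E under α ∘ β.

First apply β: β(E) = A, then α(A) = G. Thus (α ∘ β)(E) = G.

G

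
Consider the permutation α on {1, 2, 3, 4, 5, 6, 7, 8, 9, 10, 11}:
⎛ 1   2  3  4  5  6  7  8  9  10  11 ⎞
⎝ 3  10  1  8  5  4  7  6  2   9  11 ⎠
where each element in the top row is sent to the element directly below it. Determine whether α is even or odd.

odd

In disjoint-cycle form the cycle lengths are 3, 3, 2, 1, 1, 1.
A cycle of length ℓ contributes ℓ−1 transpositions, so α is a product of 2 + 2 + 1 = 5 transpositions — odd.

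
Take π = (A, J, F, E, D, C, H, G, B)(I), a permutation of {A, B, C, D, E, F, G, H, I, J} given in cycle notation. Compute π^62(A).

B

A lies in the 9-cycle (A, J, F, E, D, C, H, G, B).
On a 9-cycle, π^9 is the identity, so π^62 = π^8 there (62 ≡ 8 mod 9).
Advancing 8 steps from A: A → J → F → E → D → C → H → G → B.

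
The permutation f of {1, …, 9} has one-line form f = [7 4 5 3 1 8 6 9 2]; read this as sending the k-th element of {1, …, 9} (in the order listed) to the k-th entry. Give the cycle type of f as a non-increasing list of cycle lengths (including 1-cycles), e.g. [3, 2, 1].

[9]

The disjoint cycles are (1 7 6 8 9 2 4 3 5), with lengths 9 in non-increasing order.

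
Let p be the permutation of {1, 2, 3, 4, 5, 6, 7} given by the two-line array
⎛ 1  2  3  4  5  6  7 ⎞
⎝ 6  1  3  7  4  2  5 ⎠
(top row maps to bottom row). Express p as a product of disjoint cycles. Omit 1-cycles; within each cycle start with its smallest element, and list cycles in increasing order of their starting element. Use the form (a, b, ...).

Start at 1 and follow images: 1 → 6 → 2 → 1, giving the cycle (1, 6, 2).
Continuing from each remaining unvisited element yields (1, 6, 2)(4, 7, 5).

(1, 6, 2)(4, 7, 5)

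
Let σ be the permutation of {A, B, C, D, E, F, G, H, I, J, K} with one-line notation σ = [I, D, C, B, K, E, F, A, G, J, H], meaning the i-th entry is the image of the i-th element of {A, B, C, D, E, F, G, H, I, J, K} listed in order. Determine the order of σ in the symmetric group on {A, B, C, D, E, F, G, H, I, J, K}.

Decomposing into disjoint cycles gives cycle lengths 7, 2, 1, 1.
Since disjoint cycles commute, ord(σ) = lcm(7, 2) = 14.

14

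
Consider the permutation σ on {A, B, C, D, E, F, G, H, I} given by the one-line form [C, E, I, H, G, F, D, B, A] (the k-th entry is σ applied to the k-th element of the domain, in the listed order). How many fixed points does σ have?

The fixed points (elements with σ(x) = x) are {F}, so there is 1.

1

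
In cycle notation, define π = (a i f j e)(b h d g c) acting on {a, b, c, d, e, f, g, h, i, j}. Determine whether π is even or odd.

even

The cycle lengths are 5, 5.
A cycle of length ℓ contributes ℓ−1 transpositions, so π is a product of 4 + 4 = 8 transpositions — even.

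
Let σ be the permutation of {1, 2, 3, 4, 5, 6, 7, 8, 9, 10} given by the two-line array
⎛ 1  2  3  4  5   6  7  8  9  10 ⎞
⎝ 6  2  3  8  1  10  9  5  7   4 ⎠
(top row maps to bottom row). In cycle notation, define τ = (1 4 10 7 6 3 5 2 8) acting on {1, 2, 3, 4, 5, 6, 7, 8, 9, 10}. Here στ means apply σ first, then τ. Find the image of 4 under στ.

(στ)(4) = τ(σ(4)). σ(4) = 8, then τ(8) = 1. So (στ)(4) = 1.

1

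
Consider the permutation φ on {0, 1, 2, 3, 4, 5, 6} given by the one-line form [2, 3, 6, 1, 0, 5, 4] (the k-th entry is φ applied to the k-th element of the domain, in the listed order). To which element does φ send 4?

0

4 is element number 5 of the domain, and entry number 5 of the one-line form is 0, so φ(4) = 0.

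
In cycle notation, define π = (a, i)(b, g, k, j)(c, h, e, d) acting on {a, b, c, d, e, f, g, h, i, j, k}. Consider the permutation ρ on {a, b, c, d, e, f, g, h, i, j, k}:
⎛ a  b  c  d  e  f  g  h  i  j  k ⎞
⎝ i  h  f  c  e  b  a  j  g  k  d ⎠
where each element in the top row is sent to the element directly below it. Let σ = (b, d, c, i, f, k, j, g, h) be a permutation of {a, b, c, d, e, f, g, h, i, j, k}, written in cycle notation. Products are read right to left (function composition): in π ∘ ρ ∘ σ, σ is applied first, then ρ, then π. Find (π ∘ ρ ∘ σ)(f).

Chase f: σ(f) = k; ρ(k) = d; π(d) = c. Hence (π ∘ ρ ∘ σ)(f) = c.

c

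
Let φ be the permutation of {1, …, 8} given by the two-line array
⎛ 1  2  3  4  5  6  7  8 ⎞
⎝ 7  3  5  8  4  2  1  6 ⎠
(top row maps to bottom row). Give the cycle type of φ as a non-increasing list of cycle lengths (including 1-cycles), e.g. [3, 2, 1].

The disjoint cycles are (1, 7)(2, 3, 5, 4, 8, 6), with lengths 6, 2 in non-increasing order.

[6, 2]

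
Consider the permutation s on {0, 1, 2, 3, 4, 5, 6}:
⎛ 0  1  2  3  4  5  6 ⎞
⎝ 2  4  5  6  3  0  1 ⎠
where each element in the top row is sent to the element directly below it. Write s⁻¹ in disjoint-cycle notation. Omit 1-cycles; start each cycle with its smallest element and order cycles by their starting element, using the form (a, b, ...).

First write s in disjoint cycles: (0, 2, 5)(1, 4, 3, 6).
The inverse reverses every cycle; in canonical form, s⁻¹ = (0, 5, 2)(1, 6, 3, 4).

(0, 5, 2)(1, 6, 3, 4)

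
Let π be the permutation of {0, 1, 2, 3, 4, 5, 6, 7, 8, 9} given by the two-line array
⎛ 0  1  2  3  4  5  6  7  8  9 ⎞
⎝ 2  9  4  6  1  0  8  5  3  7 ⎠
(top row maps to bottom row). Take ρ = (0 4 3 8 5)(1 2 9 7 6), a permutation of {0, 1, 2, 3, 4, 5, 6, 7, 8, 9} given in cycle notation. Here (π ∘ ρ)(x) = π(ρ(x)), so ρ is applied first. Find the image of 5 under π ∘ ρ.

2

First apply ρ: ρ(5) = 0, then π(0) = 2. Thus (π ∘ ρ)(5) = 2.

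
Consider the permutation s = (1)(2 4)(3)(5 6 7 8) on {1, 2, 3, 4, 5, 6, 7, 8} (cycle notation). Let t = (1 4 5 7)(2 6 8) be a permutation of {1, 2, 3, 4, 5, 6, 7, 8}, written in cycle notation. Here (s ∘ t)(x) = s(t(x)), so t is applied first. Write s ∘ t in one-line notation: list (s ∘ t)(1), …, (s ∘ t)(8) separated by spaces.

Chase each element through t then s: 1 → 4 → 2; 2 → 6 → 7; 3 → 3 → 3; 4 → 5 → 6; 5 → 7 → 8; 6 → 8 → 5; 7 → 1 → 1; 8 → 2 → 4.
Collecting the images, s ∘ t = [2 7 3 6 8 5 1 4].

2 7 3 6 8 5 1 4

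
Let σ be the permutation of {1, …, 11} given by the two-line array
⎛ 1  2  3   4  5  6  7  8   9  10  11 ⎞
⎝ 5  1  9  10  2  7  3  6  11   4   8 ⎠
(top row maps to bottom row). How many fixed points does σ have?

0

No element satisfies σ(x) = x, so there are 0 fixed points.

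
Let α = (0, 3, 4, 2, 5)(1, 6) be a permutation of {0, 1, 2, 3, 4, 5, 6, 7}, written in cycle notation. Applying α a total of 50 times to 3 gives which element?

3 lies in the 5-cycle (0, 3, 4, 2, 5).
On a 5-cycle, α^5 is the identity, so α^50 = α^0 there (50 ≡ 0 mod 5).
So α^50(3) = 3.

3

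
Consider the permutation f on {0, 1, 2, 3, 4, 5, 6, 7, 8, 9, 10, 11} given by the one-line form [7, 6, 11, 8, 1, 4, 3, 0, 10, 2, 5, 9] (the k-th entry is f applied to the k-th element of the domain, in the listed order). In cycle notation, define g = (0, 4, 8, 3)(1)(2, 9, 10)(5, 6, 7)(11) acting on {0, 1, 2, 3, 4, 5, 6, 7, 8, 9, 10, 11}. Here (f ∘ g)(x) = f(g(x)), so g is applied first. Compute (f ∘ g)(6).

g(6) = 7, then f(7) = 0; composing gives (f ∘ g)(6) = 0.

0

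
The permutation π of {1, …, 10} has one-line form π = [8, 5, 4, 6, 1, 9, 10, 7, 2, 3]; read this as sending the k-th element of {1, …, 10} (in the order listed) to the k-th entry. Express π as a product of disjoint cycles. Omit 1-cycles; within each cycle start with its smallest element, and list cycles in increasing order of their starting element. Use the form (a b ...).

Start at 1 and follow images: 1 → 8 → 7 → 10 → 3 → 4 → 6 → 9 → 2 → 5 → 1, giving the cycle (1 8 7 10 3 4 6 9 2 5).
Repeating from the next unused element and collecting all non-trivial cycles gives (1 8 7 10 3 4 6 9 2 5).

(1 8 7 10 3 4 6 9 2 5)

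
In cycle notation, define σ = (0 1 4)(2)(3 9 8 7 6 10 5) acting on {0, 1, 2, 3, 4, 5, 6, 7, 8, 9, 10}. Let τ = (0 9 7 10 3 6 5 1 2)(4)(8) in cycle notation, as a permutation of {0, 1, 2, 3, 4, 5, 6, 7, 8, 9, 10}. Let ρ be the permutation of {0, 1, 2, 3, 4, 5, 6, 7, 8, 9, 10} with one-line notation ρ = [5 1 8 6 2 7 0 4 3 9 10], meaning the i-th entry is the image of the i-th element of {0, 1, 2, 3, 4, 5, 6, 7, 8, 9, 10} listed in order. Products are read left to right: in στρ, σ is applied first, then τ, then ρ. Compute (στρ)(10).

Apply the permutations in order: σ(10) = 5, then τ(5) = 1, then ρ(1) = 1. So (στρ)(10) = 1.

1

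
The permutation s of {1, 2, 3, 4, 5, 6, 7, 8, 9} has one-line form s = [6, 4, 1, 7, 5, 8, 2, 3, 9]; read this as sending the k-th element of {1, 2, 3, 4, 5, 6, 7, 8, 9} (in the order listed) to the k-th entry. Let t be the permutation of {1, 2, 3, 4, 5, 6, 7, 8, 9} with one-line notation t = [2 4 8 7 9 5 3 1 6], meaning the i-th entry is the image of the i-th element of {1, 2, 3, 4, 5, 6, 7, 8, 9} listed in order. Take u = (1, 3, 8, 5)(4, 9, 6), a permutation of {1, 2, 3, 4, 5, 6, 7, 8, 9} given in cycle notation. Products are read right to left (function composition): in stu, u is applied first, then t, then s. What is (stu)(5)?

Chase 5: u(5) = 1; t(1) = 2; s(2) = 4. Hence (stu)(5) = 4.

4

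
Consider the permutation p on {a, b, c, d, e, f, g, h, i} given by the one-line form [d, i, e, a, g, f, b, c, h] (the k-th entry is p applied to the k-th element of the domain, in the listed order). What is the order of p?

The disjoint-cycle form of p has cycle lengths 6, 2, 1.
The order is lcm(6, 2) = 6.

6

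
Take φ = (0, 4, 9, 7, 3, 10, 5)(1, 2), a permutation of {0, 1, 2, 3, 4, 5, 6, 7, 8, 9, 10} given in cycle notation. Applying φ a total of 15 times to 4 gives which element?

9

4 lies in the 7-cycle (0, 4, 9, 7, 3, 10, 5).
On a 7-cycle, φ^7 is the identity, so φ^15 = φ^1 there (15 ≡ 1 mod 7).
Advancing 1 step from 4: 4 → 9.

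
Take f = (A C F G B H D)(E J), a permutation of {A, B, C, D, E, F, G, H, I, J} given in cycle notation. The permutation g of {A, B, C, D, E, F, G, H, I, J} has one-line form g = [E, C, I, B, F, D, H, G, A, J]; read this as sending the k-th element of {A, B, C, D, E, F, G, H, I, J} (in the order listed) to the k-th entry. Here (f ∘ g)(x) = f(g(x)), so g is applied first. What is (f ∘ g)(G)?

g(G) = H, then f(H) = D; composing gives (f ∘ g)(G) = D.

D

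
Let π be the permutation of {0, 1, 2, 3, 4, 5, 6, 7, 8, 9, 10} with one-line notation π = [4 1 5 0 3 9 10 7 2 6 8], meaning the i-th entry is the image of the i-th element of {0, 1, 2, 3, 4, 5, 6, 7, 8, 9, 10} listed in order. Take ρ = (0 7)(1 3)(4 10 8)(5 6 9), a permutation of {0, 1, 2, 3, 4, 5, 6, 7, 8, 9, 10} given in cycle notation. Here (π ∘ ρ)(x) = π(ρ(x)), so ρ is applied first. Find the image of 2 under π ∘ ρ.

5

(π ∘ ρ)(2) = π(ρ(2)). ρ(2) = 2, then π(2) = 5. So (π ∘ ρ)(2) = 5.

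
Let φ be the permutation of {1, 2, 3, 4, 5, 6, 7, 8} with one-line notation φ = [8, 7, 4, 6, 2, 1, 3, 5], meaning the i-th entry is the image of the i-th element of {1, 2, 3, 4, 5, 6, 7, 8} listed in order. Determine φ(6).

1

6 is element number 6 of the domain, and entry number 6 of the one-line form is 1, so φ(6) = 1.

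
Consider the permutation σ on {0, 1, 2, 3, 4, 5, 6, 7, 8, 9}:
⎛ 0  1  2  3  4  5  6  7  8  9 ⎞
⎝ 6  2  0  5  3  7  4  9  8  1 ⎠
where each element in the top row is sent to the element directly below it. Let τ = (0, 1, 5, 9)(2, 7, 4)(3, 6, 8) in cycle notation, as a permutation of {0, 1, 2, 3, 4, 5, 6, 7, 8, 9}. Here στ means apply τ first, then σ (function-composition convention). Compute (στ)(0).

First apply τ: τ(0) = 1, then σ(1) = 2. Thus (στ)(0) = 2.

2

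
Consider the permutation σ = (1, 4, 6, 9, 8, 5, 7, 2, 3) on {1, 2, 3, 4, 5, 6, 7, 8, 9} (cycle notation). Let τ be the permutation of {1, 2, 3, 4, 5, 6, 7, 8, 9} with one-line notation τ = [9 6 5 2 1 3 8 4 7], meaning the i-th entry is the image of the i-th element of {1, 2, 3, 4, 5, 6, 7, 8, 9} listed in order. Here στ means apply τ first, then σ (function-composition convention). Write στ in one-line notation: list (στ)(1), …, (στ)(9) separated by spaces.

8 9 7 3 4 1 5 6 2

(στ)(x) = σ(τ(x)). Computing each image: σ(τ(1)) = σ(9) = 8, σ(τ(2)) = σ(6) = 9, σ(τ(3)) = σ(5) = 7, σ(τ(4)) = σ(2) = 3, σ(τ(5)) = σ(1) = 4, σ(τ(6)) = σ(3) = 1, σ(τ(7)) = σ(8) = 5, σ(τ(8)) = σ(4) = 6, σ(τ(9)) = σ(7) = 2.
Hence στ = [8 9 7 3 4 1 5 6 2].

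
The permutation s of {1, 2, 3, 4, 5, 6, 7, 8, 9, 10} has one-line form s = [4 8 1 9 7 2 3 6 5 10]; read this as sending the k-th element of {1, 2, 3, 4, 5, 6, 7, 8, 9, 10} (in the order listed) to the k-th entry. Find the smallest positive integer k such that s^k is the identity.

The disjoint-cycle form of s has cycle lengths 6, 3, 1.
Since disjoint cycles commute, ord(s) = lcm(6, 3) = 6.

6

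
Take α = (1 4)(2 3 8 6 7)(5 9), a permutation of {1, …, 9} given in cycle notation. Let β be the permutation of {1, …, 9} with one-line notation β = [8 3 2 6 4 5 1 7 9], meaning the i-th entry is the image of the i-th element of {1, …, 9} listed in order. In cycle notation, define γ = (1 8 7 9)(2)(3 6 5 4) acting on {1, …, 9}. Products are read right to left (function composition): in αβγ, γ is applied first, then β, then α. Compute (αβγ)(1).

(αβγ)(1) = α(β(γ(1))). γ(1) = 8, then β(8) = 7, then α(7) = 2, so the result is 2.

2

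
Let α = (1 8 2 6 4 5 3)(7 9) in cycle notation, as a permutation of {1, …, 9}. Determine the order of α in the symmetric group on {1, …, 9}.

The cycle type of α is (7, 2).
The order of α is the least common multiple of its cycle lengths: lcm(7, 2) = 14.

14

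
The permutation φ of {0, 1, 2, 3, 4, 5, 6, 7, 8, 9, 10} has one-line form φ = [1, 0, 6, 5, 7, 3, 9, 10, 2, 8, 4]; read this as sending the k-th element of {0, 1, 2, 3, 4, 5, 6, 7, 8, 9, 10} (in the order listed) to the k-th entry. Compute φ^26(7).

Tracing 7 → 10 → … returns to 7 after 3 steps, so 7 lies in a 3-cycle (4, 7, 10).
Since the cycle has length 3, φ^26 acts on it the same as φ^2 (26 mod 3 = 2).
Advancing 2 steps from 7: 7 → 10 → 4.

4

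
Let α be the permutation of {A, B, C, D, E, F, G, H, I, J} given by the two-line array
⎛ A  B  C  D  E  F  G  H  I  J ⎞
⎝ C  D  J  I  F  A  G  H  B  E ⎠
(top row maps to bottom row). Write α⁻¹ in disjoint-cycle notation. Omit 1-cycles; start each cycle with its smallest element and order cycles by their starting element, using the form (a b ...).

First write α in disjoint cycles: (A C J E F)(B D I).
The inverse reverses every cycle; in canonical form, α⁻¹ = (A F E J C)(B I D).

(A F E J C)(B I D)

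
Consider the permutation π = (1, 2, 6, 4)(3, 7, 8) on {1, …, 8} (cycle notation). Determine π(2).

Within (1, 2, 6, 4), 2 ↦ 6.

6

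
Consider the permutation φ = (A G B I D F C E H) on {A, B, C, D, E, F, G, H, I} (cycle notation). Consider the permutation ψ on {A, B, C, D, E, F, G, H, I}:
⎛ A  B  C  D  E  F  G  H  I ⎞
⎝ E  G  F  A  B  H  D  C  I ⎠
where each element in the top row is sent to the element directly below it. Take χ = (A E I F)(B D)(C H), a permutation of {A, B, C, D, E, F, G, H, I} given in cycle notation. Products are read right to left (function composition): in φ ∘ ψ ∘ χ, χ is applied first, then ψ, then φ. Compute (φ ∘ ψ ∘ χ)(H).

C

Apply the permutations in order: χ(H) = C, then ψ(C) = F, then φ(F) = C. So (φ ∘ ψ ∘ χ)(H) = C.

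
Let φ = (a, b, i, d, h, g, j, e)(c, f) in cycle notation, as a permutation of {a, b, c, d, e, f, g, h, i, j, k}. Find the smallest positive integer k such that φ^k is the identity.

8

The disjoint cycles have lengths 8, 2, 1.
Since disjoint cycles commute, ord(φ) = lcm(8, 2) = 8.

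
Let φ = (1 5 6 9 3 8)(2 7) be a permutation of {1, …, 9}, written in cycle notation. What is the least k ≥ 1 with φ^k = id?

The cycle type of φ is (6, 2, 1).
The order is lcm(6, 2) = 6.

6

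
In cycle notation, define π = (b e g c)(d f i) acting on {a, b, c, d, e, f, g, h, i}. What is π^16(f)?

f lies in the 3-cycle (d f i).
On a 3-cycle, π^3 is the identity, so π^16 = π^1 there (16 ≡ 1 mod 3).
Advancing 1 step from f: f → i.

i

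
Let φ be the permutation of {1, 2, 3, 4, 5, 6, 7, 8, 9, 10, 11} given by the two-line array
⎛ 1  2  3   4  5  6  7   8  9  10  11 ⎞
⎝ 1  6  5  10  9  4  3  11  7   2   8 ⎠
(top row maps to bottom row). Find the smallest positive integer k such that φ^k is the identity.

Decomposing into disjoint cycles gives cycle lengths 4, 4, 2, 1.
The order is lcm(4, 4, 2) = 4.

4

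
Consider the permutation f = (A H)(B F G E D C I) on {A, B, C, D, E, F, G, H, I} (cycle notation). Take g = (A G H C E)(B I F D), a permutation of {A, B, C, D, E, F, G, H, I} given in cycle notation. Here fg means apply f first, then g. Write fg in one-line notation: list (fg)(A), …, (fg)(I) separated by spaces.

C D F E B H A G I

For each element, apply f then g: A → H → C; B → F → D; C → I → F; D → C → E; E → D → B; F → G → H; G → E → A; H → A → G; I → B → I.
So fg in one-line form is C D F E B H A G I.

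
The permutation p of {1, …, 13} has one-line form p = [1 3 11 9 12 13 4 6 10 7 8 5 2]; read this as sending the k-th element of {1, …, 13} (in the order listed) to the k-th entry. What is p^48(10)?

Tracing 10 → 7 → … returns to 10 after 4 steps, so 10 lies in a 4-cycle (4 9 10 7).
Since the cycle has length 4, p^48 acts on it the same as p^0 (48 mod 4 = 0).
So p^48(10) = 10.

10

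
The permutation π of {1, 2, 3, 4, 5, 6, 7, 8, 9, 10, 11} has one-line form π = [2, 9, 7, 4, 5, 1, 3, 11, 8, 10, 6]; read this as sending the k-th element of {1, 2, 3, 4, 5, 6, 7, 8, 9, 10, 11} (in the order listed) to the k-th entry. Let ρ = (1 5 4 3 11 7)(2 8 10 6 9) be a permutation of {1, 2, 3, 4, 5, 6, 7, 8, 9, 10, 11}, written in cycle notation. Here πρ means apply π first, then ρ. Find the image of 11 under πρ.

9

(πρ)(11) = ρ(π(11)). π(11) = 6, then ρ(6) = 9. So (πρ)(11) = 9.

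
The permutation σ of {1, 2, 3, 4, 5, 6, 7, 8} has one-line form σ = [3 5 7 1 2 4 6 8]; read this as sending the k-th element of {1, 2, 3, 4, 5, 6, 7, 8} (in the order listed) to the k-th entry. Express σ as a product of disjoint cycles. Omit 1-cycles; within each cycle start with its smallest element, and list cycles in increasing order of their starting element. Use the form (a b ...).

Iterating σ from 1 gives 1 → 3 → 7 → 6 → 4 → 1; that is the 5-cycle (1 3 7 6 4).
Repeating from the next unused element and collecting all non-trivial cycles gives (1 3 7 6 4)(2 5).

(1 3 7 6 4)(2 5)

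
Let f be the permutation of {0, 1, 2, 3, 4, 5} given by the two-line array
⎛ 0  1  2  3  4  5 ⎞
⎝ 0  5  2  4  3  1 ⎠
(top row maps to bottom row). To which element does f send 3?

4

The entry below 3 in the array is 4, so f(3) = 4.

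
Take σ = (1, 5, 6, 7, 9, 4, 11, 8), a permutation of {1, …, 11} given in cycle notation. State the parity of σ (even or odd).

The cycle lengths are 8, 1, 1, 1.
A cycle of length ℓ contributes ℓ−1 transpositions, so σ is a product of 7 transpositions — odd.

odd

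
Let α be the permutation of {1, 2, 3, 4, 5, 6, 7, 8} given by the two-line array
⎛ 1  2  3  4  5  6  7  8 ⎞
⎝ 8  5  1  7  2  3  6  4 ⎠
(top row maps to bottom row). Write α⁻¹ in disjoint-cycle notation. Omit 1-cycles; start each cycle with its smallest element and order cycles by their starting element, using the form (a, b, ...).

(1, 3, 6, 7, 4, 8)(2, 5)

The cycle decomposition of α is (1, 8, 4, 7, 6, 3)(2, 5).
The inverse reverses every cycle; in canonical form, α⁻¹ = (1, 3, 6, 7, 4, 8)(2, 5).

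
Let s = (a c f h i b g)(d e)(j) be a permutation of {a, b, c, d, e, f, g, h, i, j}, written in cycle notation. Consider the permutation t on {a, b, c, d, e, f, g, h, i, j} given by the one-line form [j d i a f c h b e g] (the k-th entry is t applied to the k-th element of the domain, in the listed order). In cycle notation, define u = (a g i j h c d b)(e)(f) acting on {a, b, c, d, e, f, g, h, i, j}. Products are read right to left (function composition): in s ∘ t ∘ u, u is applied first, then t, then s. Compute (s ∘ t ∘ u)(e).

Apply the permutations in order: u(e) = e, then t(e) = f, then s(f) = h. So (s ∘ t ∘ u)(e) = h.

h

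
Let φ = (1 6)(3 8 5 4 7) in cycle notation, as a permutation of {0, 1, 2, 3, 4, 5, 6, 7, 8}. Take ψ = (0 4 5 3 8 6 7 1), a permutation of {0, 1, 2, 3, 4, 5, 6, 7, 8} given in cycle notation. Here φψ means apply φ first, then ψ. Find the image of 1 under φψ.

7

(φψ)(1) = ψ(φ(1)). φ(1) = 6, then ψ(6) = 7. So (φψ)(1) = 7.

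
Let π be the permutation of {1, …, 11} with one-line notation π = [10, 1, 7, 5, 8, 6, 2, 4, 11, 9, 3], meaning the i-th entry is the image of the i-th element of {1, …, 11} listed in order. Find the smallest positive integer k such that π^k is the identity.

The disjoint-cycle form of π has cycle lengths 7, 3, 1.
The order of π is the least common multiple of its cycle lengths: lcm(7, 3) = 21.

21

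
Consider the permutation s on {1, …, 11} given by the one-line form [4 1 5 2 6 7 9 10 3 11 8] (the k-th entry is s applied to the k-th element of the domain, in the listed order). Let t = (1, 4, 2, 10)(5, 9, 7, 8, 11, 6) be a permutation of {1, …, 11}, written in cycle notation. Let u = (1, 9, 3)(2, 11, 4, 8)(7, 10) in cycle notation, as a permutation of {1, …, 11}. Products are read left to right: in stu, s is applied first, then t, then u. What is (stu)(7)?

10

(stu)(7) = u(t(s(7))). s(7) = 9, then t(9) = 7, then u(7) = 10, so the result is 10.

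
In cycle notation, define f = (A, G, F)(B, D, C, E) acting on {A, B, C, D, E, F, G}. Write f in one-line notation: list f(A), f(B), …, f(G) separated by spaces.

G D E C B A F

Image by image: A→G, B→D, C→E, D→C, E→B, F→A, G→F.
So the one-line form is G D E C B A F.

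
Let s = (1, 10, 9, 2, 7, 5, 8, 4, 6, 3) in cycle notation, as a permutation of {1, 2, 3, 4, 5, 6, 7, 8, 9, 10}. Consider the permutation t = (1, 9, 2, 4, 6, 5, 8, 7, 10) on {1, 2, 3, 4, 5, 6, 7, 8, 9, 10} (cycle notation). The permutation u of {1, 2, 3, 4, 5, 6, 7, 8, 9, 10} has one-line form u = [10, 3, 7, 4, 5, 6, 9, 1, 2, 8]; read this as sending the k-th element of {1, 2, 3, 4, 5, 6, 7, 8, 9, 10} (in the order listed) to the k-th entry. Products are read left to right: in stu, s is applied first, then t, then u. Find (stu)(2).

8

(stu)(2) = u(t(s(2))). s(2) = 7, then t(7) = 10, then u(10) = 8, so the result is 8.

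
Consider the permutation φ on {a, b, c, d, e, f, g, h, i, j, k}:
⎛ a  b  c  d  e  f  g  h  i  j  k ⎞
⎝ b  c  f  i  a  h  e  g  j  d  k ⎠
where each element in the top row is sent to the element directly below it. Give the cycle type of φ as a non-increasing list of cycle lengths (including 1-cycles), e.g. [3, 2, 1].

The disjoint cycles are (a, b, c, f, h, g, e)(d, i, j)(k), with lengths 7, 3, 1 in non-increasing order.

[7, 3, 1]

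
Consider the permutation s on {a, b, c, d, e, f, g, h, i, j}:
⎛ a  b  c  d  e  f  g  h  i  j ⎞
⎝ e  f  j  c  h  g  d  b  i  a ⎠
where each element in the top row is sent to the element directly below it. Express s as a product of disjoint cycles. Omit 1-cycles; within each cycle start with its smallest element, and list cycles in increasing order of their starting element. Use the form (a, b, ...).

(a, e, h, b, f, g, d, c, j)

Start at a and follow images: a → e → h → b → f → g → d → c → j → a, giving the cycle (a, e, h, b, f, g, d, c, j).
Continuing from each remaining unvisited element yields (a, e, h, b, f, g, d, c, j).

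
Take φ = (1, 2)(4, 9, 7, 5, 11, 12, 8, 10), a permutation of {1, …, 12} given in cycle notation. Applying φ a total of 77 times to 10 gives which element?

11

10 lies in the 8-cycle (4, 9, 7, 5, 11, 12, 8, 10).
Since the cycle has length 8, φ^77 acts on it the same as φ^5 (77 mod 8 = 5).
Stepping 5 places around the cycle: 10 → 4 → 9 → 7 → 5 → 11.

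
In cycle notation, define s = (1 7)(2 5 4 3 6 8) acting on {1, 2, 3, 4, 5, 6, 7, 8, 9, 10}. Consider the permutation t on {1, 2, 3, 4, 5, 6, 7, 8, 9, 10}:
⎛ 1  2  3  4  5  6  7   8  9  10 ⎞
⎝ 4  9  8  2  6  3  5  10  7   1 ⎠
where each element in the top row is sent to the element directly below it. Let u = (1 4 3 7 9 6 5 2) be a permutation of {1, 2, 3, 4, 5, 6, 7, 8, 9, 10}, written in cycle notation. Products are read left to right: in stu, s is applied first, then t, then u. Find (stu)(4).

8

Chase 4: s(4) = 3; t(3) = 8; u(8) = 8. Hence (stu)(4) = 8.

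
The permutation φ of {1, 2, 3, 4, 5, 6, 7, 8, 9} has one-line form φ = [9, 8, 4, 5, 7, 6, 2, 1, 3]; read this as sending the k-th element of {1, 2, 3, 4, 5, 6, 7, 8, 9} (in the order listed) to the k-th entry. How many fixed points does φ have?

1

The fixed points (elements with φ(x) = x) are {6}, so there is 1.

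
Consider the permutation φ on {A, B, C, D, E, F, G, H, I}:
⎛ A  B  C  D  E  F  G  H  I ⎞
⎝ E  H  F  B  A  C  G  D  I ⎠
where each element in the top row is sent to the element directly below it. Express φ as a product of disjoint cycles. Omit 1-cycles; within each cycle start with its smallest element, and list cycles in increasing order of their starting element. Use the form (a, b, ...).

(A, E)(B, H, D)(C, F)

Start at A and follow images: A → E → A, giving the cycle (A, E).
Repeating from the next unused element and collecting all non-trivial cycles gives (A, E)(B, H, D)(C, F).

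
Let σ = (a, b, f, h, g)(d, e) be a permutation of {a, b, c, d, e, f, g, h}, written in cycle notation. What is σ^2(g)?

b

g lies in the 5-cycle (a, b, f, h, g).
Stepping 2 places around the cycle: g → a → b.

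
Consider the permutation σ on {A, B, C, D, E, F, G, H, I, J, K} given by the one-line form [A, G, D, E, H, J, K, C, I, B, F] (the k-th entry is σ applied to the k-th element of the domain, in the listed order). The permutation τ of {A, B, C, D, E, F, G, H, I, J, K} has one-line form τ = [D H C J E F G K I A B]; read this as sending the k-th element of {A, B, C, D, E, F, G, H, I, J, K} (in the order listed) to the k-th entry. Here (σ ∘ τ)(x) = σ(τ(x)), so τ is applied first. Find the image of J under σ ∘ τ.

A

First apply τ: τ(J) = A, then σ(A) = A. Thus (σ ∘ τ)(J) = A.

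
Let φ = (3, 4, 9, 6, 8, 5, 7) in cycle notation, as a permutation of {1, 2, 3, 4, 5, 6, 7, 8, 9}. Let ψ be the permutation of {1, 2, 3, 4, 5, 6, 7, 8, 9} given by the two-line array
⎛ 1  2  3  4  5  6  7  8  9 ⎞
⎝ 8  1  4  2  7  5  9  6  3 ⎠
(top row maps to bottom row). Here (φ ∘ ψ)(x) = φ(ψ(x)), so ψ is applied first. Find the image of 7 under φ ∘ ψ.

6

ψ(7) = 9, then φ(9) = 6; composing gives (φ ∘ ψ)(7) = 6.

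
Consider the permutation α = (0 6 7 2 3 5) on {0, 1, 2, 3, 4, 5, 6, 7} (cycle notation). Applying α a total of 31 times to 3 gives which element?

3 lies in the 6-cycle (0 6 7 2 3 5).
On a 6-cycle, α^6 is the identity, so α^31 = α^1 there (31 ≡ 1 mod 6).
Advancing 1 step from 3: 3 → 5.

5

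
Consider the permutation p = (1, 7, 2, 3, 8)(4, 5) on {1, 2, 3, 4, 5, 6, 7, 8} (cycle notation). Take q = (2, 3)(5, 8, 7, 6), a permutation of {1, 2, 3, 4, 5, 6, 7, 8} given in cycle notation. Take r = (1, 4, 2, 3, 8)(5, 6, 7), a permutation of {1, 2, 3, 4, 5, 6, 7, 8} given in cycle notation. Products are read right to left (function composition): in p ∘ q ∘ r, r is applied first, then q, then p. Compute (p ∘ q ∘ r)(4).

8

Apply the permutations in order: r(4) = 2, then q(2) = 3, then p(3) = 8. So (p ∘ q ∘ r)(4) = 8.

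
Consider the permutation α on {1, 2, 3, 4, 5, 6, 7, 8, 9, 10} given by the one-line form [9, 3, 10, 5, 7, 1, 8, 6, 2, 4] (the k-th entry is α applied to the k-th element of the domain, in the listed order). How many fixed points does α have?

No element satisfies α(x) = x, so there are 0 fixed points.

0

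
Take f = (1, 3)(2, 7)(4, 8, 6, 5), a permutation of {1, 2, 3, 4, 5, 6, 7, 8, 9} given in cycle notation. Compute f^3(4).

5

4 lies in the 4-cycle (4, 8, 6, 5).
Advancing 3 steps from 4: 4 → 8 → 6 → 5.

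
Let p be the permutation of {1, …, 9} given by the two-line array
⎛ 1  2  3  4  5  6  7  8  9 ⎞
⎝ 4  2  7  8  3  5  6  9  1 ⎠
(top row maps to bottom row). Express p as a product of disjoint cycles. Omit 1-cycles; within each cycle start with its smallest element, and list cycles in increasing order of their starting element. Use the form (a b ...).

(1 4 8 9)(3 7 6 5)

From 1: 1 → 4 → 8 → 9 → 1, closing the cycle (1 4 8 9).
Continuing from each remaining unvisited element yields (1 4 8 9)(3 7 6 5).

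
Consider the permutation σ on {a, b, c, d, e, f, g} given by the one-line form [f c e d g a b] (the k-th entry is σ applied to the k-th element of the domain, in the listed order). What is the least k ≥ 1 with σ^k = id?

The disjoint-cycle form of σ has cycle lengths 4, 2, 1.
Since disjoint cycles commute, ord(σ) = lcm(4, 2) = 4.

4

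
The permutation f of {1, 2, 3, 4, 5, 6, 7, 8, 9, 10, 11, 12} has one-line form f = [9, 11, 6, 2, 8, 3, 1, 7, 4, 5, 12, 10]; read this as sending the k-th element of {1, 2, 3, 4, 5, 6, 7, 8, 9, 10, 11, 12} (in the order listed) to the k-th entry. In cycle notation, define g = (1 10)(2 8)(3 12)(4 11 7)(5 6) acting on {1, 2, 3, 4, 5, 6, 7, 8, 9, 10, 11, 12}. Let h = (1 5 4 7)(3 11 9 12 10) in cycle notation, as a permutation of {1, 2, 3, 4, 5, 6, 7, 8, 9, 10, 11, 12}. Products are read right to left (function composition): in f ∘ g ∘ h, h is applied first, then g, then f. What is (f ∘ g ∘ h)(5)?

Apply the permutations in order: h(5) = 4, then g(4) = 11, then f(11) = 12. So (f ∘ g ∘ h)(5) = 12.

12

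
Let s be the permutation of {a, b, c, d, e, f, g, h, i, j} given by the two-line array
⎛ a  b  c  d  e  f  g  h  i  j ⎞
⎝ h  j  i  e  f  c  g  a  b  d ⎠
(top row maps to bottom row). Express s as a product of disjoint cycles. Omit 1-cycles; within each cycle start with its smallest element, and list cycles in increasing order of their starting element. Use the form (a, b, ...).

From a: a → h → a, closing the cycle (a, h).
Repeating from the next unused element and collecting all non-trivial cycles gives (a, h)(b, j, d, e, f, c, i).

(a, h)(b, j, d, e, f, c, i)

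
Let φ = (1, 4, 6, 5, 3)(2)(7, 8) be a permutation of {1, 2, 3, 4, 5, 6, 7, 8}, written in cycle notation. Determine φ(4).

6

Within (1, 4, 6, 5, 3), 4 ↦ 6.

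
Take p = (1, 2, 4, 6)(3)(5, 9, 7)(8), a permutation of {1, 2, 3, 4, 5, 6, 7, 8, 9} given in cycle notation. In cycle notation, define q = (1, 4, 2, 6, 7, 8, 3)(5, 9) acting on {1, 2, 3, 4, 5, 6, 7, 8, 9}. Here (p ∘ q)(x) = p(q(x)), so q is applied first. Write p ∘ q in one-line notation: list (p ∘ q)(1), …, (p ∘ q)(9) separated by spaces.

6 1 2 4 7 5 8 3 9

For each element, apply q then p: 1 → 4 → 6; 2 → 6 → 1; 3 → 1 → 2; 4 → 2 → 4; 5 → 9 → 7; 6 → 7 → 5; 7 → 8 → 8; 8 → 3 → 3; 9 → 5 → 9.
Collecting the images, p ∘ q = [6 1 2 4 7 5 8 3 9].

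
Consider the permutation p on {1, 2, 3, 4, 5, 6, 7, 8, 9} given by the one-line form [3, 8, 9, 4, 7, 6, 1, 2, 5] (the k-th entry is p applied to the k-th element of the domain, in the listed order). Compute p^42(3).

Tracing 3 → 9 → … returns to 3 after 5 steps, so 3 lies in a 5-cycle (1 3 9 5 7).
On a 5-cycle, p^5 is the identity, so p^42 = p^2 there (42 ≡ 2 mod 5).
Advancing 2 steps from 3: 3 → 9 → 5.

5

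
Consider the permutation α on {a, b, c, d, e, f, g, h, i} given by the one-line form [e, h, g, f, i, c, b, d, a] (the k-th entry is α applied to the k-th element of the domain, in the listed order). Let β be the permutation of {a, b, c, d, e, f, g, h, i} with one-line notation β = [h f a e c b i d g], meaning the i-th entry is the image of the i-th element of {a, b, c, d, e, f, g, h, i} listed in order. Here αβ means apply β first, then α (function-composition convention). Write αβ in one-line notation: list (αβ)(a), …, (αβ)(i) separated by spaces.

For each element, apply β then α: a → h → d; b → f → c; c → a → e; d → e → i; e → c → g; f → b → h; g → i → a; h → d → f; i → g → b.
Collecting the images, αβ = [d c e i g h a f b].

d c e i g h a f b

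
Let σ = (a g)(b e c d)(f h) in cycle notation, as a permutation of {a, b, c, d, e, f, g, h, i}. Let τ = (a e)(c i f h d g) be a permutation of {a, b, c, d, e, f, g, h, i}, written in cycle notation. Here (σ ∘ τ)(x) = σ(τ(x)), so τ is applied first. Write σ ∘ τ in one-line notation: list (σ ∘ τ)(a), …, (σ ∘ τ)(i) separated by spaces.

c e i a g f d b h

For each element, apply τ then σ: a → e → c; b → b → e; c → i → i; d → g → a; e → a → g; f → h → f; g → c → d; h → d → b; i → f → h.
Collecting the images, σ ∘ τ = [c e i a g f d b h].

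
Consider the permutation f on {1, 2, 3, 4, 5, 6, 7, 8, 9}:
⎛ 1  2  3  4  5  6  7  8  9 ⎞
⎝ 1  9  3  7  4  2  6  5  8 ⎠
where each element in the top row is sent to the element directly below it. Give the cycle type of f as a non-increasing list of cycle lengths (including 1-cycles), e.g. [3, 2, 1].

[7, 1, 1]

The disjoint cycles are (1)(2, 9, 8, 5, 4, 7, 6)(3), with lengths 7, 1, 1 in non-increasing order.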